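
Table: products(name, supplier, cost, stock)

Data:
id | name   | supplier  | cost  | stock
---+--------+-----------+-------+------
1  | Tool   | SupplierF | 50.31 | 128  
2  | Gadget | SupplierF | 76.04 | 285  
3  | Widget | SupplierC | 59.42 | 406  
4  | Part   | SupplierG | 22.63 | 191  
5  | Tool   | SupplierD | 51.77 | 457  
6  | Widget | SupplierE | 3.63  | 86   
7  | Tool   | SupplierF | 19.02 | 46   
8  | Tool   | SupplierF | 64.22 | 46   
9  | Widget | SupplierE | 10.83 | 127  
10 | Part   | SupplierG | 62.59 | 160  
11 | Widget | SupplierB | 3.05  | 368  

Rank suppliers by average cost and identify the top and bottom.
SELECT supplier, AVG(cost)
FROM products
GROUP BY supplier
ORDER BY AVG(cost)

All groups:
  SupplierB: 3.05
  SupplierE: 7.23
  SupplierG: 42.61
  SupplierD: 51.77
  SupplierF: 52.40
  SupplierC: 59.42

Highest: SupplierC (59.42)
Lowest: SupplierB (3.05)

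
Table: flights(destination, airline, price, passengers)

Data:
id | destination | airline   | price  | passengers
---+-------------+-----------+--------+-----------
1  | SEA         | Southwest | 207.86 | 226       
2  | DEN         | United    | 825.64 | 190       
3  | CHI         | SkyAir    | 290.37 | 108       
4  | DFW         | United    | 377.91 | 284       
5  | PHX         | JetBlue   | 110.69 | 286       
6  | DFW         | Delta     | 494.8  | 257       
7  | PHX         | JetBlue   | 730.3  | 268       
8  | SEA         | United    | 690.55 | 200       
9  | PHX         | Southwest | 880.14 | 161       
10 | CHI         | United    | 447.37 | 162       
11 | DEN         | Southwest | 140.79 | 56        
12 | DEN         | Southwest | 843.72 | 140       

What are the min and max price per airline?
SELECT airline, MIN(price), MAX(price)
FROM flights
GROUP BY airline

Result:
  Delta: min=494.80, max=494.80
  JetBlue: min=110.69, max=730.30
  SkyAir: min=290.37, max=290.37
  Southwest: min=140.79, max=880.14
  United: min=377.91, max=825.64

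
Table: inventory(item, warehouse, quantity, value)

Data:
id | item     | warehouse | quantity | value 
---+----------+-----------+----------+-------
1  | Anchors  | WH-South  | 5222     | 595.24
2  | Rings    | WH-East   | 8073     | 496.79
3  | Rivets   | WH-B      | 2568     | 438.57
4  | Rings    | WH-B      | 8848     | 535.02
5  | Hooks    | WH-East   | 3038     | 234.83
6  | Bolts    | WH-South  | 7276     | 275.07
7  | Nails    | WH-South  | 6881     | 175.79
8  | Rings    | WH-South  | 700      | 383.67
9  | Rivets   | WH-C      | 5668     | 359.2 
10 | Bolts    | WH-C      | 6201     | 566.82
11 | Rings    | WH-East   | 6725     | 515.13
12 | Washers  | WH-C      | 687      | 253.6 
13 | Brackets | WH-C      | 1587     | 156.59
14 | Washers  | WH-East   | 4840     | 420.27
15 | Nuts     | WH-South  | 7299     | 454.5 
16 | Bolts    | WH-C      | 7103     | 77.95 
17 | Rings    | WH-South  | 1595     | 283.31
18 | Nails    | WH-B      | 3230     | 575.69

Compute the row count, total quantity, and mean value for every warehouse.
SELECT warehouse,
       COUNT(*) as cnt,
       SUM(quantity) as total_quantity,
       AVG(value) as avg_value
FROM inventory
GROUP BY warehouse

Result:
  WH-B: 3 records, 14646 total quantity, 516.43 avg value
  WH-C: 5 records, 21246 total quantity, 282.83 avg value
  WH-East: 4 records, 22676 total quantity, 416.76 avg value
  WH-South: 6 records, 28973 total quantity, 361.26 avg value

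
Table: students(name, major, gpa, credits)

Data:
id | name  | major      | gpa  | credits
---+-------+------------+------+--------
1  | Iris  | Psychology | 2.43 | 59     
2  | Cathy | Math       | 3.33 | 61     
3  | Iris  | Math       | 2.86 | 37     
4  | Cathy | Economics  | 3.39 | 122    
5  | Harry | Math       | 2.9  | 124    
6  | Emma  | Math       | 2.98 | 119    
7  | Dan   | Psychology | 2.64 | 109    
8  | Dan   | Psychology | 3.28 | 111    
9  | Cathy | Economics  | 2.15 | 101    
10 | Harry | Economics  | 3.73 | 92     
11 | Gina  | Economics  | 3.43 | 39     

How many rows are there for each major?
SELECT major, COUNT(*) as count
FROM students
GROUP BY major

Result:
  Economics: 4
  Math: 4
  Psychology: 3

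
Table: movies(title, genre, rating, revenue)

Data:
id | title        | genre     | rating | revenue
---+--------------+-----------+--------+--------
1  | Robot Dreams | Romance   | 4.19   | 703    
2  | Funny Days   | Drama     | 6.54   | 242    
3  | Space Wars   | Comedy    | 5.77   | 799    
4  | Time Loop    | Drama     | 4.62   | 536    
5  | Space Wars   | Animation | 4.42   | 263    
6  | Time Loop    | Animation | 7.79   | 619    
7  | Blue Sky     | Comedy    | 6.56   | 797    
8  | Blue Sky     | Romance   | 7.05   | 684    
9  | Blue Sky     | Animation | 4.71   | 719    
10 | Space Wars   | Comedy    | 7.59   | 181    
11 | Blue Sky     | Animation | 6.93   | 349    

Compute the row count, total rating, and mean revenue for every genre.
SELECT genre,
       COUNT(*) as cnt,
       SUM(rating) as total_rating,
       AVG(revenue) as avg_revenue
FROM movies
GROUP BY genre

Result:
  Animation: 4 records, 23.85 total rating, 487.50 avg revenue
  Comedy: 3 records, 19.92 total rating, 592.33 avg revenue
  Drama: 2 records, 11.16 total rating, 389.00 avg revenue
  Romance: 2 records, 11.24 total rating, 693.50 avg revenue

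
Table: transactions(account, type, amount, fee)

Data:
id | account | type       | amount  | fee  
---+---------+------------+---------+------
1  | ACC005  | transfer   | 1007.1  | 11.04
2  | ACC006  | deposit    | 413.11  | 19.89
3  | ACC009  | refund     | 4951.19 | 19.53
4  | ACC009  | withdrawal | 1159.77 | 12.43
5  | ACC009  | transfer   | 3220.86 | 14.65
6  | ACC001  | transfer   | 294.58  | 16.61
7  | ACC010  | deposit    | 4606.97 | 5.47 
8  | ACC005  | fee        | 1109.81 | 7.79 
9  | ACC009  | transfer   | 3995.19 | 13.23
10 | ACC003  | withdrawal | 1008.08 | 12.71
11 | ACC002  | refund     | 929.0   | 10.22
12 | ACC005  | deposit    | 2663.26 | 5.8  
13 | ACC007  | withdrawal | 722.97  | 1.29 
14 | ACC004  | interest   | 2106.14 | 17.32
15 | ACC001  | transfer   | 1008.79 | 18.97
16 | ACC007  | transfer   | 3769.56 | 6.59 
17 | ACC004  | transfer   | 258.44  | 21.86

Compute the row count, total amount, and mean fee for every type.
SELECT type,
       COUNT(*) as cnt,
       SUM(amount) as total_amount,
       AVG(fee) as avg_fee
FROM transactions
GROUP BY type

Result:
  deposit: 3 records, 7683.34 total amount, 10.39 avg fee
  fee: 1 records, 1109.81 total amount, 7.79 avg fee
  interest: 1 records, 2106.14 total amount, 17.32 avg fee
  refund: 2 records, 5880.19 total amount, 14.88 avg fee
  transfer: 7 records, 13554.52 total amount, 14.71 avg fee
  withdrawal: 3 records, 2890.82 total amount, 8.81 avg fee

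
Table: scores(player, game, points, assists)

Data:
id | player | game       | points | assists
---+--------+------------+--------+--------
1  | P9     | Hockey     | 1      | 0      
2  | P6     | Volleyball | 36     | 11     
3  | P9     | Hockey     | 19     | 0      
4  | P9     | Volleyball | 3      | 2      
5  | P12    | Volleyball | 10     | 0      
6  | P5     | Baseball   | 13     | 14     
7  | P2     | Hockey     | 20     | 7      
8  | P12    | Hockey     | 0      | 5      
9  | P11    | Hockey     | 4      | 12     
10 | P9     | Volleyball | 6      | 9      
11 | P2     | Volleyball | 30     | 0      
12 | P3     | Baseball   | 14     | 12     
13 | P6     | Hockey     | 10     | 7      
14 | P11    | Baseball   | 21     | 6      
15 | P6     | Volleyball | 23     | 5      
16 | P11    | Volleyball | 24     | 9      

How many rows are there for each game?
SELECT game, COUNT(*) as count
FROM scores
GROUP BY game

Result:
  Baseball: 3
  Hockey: 6
  Volleyball: 7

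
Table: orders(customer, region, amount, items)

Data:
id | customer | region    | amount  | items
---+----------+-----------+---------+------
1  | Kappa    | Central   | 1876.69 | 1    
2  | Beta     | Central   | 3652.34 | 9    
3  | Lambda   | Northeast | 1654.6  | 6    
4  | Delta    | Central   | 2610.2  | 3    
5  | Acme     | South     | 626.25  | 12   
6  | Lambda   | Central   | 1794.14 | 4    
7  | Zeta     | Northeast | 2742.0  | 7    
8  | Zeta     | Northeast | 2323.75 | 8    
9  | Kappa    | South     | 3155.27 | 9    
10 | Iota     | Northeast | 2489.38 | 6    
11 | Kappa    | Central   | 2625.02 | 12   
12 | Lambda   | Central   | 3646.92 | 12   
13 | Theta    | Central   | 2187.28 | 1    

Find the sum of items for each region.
SELECT region, SUM(items) as result
FROM orders
GROUP BY region

Result:
  Central: 42
  Northeast: 27
  South: 21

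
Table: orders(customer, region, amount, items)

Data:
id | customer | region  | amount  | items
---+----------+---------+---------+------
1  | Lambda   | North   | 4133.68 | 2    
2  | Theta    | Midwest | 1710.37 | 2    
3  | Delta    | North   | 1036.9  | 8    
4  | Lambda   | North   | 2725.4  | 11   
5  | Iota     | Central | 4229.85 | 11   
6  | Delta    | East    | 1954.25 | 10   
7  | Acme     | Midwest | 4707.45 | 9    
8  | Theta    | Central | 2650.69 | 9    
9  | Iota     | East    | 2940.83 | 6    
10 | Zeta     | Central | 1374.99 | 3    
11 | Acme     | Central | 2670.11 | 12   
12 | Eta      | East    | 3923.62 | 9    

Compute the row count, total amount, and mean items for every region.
SELECT region,
       COUNT(*) as cnt,
       SUM(amount) as total_amount,
       AVG(items) as avg_items
FROM orders
GROUP BY region

Result:
  Central: 4 records, 10925.64 total amount, 8.75 avg items
  East: 3 records, 8818.70 total amount, 8.33 avg items
  Midwest: 2 records, 6417.82 total amount, 5.50 avg items
  North: 3 records, 7895.98 total amount, 7.00 avg items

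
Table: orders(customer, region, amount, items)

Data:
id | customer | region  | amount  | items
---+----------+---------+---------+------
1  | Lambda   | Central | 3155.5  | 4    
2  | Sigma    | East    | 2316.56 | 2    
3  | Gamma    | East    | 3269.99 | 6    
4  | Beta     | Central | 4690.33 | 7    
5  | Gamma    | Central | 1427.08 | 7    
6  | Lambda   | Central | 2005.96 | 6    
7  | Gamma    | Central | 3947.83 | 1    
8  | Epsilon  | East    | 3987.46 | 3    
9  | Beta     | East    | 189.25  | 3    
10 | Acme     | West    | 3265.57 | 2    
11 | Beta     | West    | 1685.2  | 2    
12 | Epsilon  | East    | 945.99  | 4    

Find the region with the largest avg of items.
SELECT region, AVG(items) as val
FROM orders
GROUP BY region
ORDER BY val DESC
LIMIT 1

Result: Central with avg(items) = 5.00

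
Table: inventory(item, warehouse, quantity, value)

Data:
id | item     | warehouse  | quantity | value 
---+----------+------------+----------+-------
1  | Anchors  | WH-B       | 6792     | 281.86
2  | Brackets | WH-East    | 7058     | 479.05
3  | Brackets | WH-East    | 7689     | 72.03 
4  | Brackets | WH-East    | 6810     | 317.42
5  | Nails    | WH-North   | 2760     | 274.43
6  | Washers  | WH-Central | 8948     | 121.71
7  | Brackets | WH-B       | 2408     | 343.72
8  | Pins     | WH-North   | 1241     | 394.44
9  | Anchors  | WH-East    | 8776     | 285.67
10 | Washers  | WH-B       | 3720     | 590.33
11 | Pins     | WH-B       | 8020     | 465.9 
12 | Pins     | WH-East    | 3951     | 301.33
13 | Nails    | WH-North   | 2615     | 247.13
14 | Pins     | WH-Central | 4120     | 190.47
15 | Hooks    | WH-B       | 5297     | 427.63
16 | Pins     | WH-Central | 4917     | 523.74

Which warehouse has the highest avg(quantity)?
SELECT warehouse, AVG(quantity) as val
FROM inventory
GROUP BY warehouse
ORDER BY val DESC
LIMIT 1

Result: WH-East with avg(quantity) = 6856.80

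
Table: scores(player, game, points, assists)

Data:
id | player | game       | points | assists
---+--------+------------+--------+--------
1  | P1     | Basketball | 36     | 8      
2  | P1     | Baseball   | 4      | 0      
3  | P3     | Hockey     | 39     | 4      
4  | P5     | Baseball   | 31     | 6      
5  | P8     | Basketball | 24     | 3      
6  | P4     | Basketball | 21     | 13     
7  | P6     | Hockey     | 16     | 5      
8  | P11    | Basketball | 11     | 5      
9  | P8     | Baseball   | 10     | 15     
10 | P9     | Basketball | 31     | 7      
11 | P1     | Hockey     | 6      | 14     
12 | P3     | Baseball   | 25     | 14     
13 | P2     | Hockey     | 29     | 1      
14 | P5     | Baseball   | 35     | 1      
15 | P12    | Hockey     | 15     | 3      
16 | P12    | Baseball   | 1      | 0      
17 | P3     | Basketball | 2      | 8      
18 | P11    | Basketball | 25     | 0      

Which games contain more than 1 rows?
SELECT game, COUNT(*) as cnt
FROM scores
GROUP BY game
HAVING COUNT(*) > 1

Result:
  Baseball: 6
  Basketball: 7
  Hockey: 5

Note: HAVING filters groups after aggregation, WHERE filters rows before.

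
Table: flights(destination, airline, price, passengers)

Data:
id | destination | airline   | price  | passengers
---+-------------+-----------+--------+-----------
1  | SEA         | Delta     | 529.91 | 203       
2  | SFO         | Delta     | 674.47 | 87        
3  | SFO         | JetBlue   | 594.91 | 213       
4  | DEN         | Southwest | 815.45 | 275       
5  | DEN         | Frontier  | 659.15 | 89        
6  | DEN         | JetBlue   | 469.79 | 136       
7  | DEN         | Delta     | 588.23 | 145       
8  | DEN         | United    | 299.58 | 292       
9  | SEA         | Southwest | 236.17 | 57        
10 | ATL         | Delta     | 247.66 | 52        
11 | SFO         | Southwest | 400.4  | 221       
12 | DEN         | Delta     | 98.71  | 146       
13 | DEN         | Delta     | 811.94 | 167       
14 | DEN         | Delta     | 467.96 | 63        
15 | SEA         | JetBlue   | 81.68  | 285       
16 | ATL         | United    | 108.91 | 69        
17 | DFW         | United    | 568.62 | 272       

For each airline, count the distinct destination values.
SELECT airline, COUNT(DISTINCT destination)
FROM flights
GROUP BY airline

Result:
  Delta: 4 distinct
  Frontier: 1 distinct
  JetBlue: 3 distinct
  Southwest: 3 distinct
  United: 3 distinct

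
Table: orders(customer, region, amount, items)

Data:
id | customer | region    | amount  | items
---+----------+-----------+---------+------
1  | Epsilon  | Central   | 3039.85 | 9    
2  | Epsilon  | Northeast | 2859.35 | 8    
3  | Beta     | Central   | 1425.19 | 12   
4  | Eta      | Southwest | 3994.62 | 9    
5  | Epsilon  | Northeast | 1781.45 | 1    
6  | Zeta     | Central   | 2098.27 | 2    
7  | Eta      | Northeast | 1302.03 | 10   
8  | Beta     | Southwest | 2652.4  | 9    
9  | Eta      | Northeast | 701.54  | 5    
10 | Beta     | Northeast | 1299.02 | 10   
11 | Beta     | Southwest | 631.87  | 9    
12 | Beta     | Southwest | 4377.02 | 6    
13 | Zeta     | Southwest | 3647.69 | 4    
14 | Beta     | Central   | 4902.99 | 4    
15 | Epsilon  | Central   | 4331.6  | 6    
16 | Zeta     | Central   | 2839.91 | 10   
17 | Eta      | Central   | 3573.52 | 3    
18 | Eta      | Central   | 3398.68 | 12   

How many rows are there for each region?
SELECT region, COUNT(*) as count
FROM orders
GROUP BY region

Result:
  Central: 8
  Northeast: 5
  Southwest: 5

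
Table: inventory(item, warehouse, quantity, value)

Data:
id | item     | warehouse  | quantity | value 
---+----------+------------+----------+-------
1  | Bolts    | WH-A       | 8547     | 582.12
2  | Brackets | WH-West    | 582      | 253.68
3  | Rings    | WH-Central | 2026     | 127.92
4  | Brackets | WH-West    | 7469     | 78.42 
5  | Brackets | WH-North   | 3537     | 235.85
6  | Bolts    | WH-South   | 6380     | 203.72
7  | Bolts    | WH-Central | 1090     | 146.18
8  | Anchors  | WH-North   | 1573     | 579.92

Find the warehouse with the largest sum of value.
SELECT warehouse, SUM(value) as val
FROM inventory
GROUP BY warehouse
ORDER BY val DESC
LIMIT 1

Result: WH-North with sum(value) = 815.77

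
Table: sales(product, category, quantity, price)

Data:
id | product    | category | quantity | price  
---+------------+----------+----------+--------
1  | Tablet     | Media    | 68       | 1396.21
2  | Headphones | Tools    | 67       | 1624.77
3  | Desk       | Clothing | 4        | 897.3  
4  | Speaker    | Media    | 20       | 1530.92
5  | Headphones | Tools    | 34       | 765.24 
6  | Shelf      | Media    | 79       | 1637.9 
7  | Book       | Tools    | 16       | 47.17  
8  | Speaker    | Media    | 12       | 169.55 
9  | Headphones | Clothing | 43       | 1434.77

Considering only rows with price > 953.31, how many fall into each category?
SELECT category, COUNT(*)
FROM sales
WHERE price > 953.31
GROUP BY category

Note: WHERE filters rows before grouping.

Result:
  Clothing: 1
  Media: 3
  Tools: 1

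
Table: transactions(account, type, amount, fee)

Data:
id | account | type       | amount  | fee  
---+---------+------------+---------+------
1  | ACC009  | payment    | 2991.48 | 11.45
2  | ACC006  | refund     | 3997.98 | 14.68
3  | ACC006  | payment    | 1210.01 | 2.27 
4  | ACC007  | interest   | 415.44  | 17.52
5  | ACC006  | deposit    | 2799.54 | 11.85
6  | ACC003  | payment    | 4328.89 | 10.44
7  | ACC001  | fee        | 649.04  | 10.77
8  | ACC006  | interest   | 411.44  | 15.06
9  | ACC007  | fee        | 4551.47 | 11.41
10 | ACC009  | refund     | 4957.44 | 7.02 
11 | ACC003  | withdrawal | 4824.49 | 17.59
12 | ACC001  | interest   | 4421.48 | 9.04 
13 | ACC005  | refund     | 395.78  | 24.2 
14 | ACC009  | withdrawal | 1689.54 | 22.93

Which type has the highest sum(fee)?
SELECT type, SUM(fee) as val
FROM transactions
GROUP BY type
ORDER BY val DESC
LIMIT 1

Result: refund with sum(fee) = 45.90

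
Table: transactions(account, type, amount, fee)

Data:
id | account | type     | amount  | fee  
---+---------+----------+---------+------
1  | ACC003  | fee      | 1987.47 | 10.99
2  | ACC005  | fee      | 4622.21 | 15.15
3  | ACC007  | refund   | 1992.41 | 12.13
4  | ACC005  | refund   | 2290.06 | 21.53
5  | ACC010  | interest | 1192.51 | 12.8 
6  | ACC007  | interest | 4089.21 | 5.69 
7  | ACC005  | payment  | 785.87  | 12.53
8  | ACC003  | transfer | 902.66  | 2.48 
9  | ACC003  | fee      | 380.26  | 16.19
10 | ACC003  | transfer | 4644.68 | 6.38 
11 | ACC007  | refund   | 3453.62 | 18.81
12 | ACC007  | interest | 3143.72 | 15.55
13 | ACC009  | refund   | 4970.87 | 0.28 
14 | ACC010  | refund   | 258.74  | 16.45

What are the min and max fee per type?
SELECT type, MIN(fee), MAX(fee)
FROM transactions
GROUP BY type

Result:
  fee: min=10.99, max=16.19
  interest: min=5.69, max=15.55
  payment: min=12.53, max=12.53
  refund: min=0.28, max=21.53
  transfer: min=2.48, max=6.38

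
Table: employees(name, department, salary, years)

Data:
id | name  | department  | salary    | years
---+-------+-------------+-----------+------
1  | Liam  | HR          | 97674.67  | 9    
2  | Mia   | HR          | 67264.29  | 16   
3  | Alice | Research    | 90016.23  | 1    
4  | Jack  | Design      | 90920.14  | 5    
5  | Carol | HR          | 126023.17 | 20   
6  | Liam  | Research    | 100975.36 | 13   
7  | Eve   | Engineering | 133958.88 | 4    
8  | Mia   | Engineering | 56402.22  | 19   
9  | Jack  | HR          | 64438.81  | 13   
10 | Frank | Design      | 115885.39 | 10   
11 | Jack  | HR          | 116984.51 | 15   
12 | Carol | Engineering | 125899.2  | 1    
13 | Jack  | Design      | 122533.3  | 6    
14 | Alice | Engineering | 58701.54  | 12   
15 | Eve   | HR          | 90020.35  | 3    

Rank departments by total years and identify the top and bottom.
SELECT department, SUM(years)
FROM employees
GROUP BY department
ORDER BY SUM(years)

All groups:
  Research: 14
  Design: 21
  Engineering: 36
  HR: 76

Highest: HR (76)
Lowest: Research (14)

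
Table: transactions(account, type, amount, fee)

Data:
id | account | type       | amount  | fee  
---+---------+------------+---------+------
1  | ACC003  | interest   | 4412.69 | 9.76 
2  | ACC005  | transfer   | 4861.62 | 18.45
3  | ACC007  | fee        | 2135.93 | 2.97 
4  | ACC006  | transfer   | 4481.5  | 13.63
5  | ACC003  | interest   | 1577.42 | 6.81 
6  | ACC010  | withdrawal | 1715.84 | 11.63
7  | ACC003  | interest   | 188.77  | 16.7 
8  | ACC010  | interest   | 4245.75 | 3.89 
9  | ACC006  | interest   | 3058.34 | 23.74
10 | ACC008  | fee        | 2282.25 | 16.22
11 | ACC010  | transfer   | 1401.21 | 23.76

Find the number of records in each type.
SELECT type, COUNT(*) as count
FROM transactions
GROUP BY type

Result:
  fee: 2
  interest: 5
  transfer: 3
  withdrawal: 1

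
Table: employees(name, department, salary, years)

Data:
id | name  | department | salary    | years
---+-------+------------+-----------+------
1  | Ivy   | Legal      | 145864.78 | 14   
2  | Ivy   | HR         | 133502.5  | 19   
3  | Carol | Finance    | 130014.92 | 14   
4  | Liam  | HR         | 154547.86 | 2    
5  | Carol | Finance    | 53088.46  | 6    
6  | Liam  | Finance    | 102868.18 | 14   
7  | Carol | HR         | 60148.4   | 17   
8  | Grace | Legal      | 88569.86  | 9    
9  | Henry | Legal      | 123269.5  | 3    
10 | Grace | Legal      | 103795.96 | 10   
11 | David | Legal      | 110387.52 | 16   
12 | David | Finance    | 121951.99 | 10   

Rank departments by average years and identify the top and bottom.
SELECT department, AVG(years)
FROM employees
GROUP BY department
ORDER BY AVG(years)

All groups:
  Legal: 10.40
  Finance: 11.00
  HR: 12.67

Highest: HR (12.67)
Lowest: Legal (10.40)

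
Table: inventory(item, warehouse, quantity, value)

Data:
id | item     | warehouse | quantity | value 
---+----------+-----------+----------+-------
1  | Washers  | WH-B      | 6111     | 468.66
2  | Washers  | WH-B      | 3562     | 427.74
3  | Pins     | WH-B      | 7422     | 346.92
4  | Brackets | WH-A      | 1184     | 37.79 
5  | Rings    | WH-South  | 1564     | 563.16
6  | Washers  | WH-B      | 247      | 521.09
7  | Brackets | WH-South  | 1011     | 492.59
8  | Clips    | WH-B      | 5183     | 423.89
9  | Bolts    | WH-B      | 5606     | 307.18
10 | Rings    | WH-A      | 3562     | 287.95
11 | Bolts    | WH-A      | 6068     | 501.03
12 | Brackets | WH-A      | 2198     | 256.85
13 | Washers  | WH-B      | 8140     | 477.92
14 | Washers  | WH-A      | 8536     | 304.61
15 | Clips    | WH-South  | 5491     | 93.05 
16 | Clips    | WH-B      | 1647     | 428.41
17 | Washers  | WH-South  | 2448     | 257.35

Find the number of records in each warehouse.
SELECT warehouse, COUNT(*) as count
FROM inventory
GROUP BY warehouse

Result:
  WH-A: 5
  WH-B: 8
  WH-South: 4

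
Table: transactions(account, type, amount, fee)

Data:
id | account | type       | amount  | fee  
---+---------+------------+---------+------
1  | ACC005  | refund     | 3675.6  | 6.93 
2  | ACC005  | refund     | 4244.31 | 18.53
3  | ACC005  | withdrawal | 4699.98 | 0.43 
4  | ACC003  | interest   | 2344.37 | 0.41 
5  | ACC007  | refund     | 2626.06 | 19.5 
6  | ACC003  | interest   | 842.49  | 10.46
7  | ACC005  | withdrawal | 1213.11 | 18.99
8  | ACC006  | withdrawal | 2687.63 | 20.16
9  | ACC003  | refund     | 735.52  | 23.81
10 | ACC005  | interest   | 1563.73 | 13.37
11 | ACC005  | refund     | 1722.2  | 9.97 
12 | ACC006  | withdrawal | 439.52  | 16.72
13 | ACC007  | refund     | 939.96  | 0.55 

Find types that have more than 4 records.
SELECT type, COUNT(*) as cnt
FROM transactions
GROUP BY type
HAVING COUNT(*) > 4

Result:
  refund: 6

Note: HAVING filters groups after aggregation, WHERE filters rows before.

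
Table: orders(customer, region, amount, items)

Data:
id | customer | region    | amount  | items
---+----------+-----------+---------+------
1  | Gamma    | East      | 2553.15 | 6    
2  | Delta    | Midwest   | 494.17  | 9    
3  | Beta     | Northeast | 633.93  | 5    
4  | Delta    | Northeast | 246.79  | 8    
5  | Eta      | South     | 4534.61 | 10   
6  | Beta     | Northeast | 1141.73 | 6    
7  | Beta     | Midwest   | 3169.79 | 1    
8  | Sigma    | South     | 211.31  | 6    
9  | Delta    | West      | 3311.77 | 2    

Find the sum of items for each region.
SELECT region, SUM(items) as result
FROM orders
GROUP BY region

Result:
  East: 6
  Midwest: 10
  Northeast: 19
  South: 16
  West: 2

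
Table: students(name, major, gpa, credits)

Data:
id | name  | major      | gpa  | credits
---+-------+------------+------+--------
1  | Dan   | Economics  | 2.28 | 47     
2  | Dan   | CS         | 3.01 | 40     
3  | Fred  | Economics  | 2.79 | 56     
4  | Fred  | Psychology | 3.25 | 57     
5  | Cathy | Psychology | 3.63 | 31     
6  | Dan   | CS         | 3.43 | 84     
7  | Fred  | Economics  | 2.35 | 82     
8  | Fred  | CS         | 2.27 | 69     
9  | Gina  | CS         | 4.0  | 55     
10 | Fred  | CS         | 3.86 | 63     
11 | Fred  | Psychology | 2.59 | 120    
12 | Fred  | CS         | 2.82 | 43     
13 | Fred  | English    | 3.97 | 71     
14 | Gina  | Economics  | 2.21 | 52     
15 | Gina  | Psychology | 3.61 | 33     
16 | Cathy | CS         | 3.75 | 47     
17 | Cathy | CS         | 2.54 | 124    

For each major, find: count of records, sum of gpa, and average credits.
SELECT major,
       COUNT(*) as cnt,
       SUM(gpa) as total_gpa,
       AVG(credits) as avg_credits
FROM students
GROUP BY major

Result:
  CS: 8 records, 25.68 total gpa, 65.63 avg credits
  Economics: 4 records, 9.63 total gpa, 59.25 avg credits
  English: 1 records, 3.97 total gpa, 71.00 avg credits
  Psychology: 4 records, 13.08 total gpa, 60.25 avg credits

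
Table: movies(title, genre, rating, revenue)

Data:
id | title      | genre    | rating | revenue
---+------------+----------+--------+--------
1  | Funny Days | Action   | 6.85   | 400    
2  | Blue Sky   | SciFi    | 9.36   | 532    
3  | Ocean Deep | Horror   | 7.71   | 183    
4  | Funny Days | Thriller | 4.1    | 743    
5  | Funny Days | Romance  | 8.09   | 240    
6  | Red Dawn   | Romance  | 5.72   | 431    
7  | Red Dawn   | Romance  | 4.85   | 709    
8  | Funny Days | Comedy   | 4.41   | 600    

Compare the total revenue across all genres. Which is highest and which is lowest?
SELECT genre, SUM(revenue)
FROM movies
GROUP BY genre
ORDER BY SUM(revenue)

All groups:
  Horror: 183
  Action: 400
  SciFi: 532
  Comedy: 600
  Thriller: 743
  Romance: 1380

Highest: Romance (1380)
Lowest: Horror (183)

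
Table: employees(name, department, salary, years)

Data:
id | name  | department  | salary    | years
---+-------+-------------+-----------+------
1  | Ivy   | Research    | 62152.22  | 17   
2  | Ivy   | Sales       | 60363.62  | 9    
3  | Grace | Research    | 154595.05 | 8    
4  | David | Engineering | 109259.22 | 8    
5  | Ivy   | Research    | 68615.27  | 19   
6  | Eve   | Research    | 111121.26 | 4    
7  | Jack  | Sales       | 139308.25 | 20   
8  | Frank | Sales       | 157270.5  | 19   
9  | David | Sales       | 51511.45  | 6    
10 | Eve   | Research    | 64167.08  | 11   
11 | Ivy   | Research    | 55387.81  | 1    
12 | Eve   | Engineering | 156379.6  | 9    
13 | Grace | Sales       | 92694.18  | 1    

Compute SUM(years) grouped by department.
SELECT department, SUM(years) as result
FROM employees
GROUP BY department

Result:
  Engineering: 17
  Research: 60
  Sales: 55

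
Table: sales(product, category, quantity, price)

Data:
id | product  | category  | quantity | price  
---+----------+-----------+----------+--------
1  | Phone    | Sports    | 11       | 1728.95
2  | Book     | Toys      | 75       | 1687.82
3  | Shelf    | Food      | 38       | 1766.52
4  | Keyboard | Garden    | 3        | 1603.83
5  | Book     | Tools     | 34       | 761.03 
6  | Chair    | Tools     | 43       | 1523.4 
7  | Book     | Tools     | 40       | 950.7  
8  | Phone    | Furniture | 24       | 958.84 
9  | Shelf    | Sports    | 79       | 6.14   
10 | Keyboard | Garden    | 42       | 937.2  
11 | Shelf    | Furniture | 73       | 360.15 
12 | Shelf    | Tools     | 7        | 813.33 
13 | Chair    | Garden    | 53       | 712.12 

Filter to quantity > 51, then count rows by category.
SELECT category, COUNT(*)
FROM sales
WHERE quantity > 51
GROUP BY category

Note: WHERE filters rows before grouping.

Result:
  Furniture: 1
  Garden: 1
  Sports: 1
  Toys: 1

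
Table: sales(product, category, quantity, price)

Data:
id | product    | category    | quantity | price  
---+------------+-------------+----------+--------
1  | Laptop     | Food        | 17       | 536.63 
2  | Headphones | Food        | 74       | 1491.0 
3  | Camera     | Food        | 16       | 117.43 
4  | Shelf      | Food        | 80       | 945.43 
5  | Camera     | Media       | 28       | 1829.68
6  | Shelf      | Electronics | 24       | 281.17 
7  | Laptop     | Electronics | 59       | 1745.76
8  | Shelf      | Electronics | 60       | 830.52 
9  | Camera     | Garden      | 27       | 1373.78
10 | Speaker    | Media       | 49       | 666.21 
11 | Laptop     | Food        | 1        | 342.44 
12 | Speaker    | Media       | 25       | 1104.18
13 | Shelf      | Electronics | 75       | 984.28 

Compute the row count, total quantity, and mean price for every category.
SELECT category,
       COUNT(*) as cnt,
       SUM(quantity) as total_quantity,
       AVG(price) as avg_price
FROM sales
GROUP BY category

Result:
  Electronics: 4 records, 218 total quantity, 960.43 avg price
  Food: 5 records, 188 total quantity, 686.59 avg price
  Garden: 1 records, 27 total quantity, 1373.78 avg price
  Media: 3 records, 102 total quantity, 1200.02 avg price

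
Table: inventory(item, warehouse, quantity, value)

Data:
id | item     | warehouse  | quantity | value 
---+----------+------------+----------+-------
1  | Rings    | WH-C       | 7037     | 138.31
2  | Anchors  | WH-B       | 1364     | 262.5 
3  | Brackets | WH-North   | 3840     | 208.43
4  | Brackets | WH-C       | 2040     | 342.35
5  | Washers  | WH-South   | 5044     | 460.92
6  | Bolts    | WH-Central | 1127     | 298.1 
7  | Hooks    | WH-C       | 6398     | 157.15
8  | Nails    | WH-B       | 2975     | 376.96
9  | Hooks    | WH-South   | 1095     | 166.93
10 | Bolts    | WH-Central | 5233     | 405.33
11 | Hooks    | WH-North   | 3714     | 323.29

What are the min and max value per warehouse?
SELECT warehouse, MIN(value), MAX(value)
FROM inventory
GROUP BY warehouse

Result:
  WH-B: min=262.50, max=376.96
  WH-C: min=138.31, max=342.35
  WH-Central: min=298.10, max=405.33
  WH-North: min=208.43, max=323.29
  WH-South: min=166.93, max=460.92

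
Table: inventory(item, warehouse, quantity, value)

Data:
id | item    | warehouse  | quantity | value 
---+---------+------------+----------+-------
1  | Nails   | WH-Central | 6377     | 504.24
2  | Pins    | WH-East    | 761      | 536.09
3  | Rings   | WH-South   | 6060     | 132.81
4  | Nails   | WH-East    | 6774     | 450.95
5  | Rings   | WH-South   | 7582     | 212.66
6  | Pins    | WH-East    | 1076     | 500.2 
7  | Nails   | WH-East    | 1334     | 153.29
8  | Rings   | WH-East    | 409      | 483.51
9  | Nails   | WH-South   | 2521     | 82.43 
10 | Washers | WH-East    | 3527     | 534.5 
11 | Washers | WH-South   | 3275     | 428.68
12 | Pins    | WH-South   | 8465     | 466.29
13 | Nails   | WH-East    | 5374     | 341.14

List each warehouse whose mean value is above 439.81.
SELECT warehouse, AVG(value)
FROM inventory
GROUP BY warehouse
HAVING AVG(value) > 439.81

Result:
  WH-Central: avg=504.24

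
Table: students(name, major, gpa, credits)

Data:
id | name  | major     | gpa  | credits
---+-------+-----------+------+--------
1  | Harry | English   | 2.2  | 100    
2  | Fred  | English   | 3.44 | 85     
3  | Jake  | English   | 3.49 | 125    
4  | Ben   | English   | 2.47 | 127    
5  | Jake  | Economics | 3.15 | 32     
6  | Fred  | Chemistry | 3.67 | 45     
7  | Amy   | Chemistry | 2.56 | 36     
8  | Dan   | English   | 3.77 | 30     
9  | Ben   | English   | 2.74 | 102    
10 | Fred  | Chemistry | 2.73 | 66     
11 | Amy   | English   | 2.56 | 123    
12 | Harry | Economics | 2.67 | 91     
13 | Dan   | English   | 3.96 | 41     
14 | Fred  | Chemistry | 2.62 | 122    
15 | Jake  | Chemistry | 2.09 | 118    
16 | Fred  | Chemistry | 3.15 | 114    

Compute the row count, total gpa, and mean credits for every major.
SELECT major,
       COUNT(*) as cnt,
       SUM(gpa) as total_gpa,
       AVG(credits) as avg_credits
FROM students
GROUP BY major

Result:
  Chemistry: 6 records, 16.82 total gpa, 83.50 avg credits
  Economics: 2 records, 5.82 total gpa, 61.50 avg credits
  English: 8 records, 24.63 total gpa, 91.63 avg credits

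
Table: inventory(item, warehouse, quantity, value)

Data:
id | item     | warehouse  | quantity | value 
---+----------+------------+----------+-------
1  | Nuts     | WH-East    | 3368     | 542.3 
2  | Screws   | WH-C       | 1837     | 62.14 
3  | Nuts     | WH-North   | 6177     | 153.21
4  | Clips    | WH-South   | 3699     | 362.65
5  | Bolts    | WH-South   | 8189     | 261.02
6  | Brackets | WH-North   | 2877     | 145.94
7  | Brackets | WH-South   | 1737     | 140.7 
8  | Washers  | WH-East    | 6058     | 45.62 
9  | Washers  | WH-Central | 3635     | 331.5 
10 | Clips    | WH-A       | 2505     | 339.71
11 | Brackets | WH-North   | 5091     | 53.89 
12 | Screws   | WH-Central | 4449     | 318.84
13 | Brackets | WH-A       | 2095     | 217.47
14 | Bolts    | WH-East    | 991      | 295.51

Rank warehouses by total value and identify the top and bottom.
SELECT warehouse, SUM(value)
FROM inventory
GROUP BY warehouse
ORDER BY SUM(value)

All groups:
  WH-C: 62.14
  WH-North: 353.04
  WH-A: 557.18
  WH-Central: 650.34
  WH-South: 764.37
  WH-East: 883.43

Highest: WH-East (883.43)
Lowest: WH-C (62.14)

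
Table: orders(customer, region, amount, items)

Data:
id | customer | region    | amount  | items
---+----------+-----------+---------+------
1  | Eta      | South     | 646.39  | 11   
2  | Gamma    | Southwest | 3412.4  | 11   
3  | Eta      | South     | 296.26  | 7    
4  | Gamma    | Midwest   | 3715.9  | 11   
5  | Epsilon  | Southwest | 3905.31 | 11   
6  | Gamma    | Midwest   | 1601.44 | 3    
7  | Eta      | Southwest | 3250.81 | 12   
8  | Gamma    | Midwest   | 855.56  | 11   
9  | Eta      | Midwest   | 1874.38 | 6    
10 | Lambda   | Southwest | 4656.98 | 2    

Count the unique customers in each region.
SELECT region, COUNT(DISTINCT customer)
FROM orders
GROUP BY region

Result:
  Midwest: 2 distinct
  South: 1 distinct
  Southwest: 4 distinct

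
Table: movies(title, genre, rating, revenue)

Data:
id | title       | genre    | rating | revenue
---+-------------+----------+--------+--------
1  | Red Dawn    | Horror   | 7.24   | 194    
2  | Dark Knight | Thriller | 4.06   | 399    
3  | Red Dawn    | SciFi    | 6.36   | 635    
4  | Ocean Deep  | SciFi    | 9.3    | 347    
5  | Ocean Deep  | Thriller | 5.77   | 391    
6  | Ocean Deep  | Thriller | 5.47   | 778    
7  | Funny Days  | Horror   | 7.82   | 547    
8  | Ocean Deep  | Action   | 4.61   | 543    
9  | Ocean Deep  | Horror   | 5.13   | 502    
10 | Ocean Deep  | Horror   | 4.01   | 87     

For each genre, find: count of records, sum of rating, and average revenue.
SELECT genre,
       COUNT(*) as cnt,
       SUM(rating) as total_rating,
       AVG(revenue) as avg_revenue
FROM movies
GROUP BY genre

Result:
  Action: 1 records, 4.61 total rating, 543.00 avg revenue
  Horror: 4 records, 24.20 total rating, 332.50 avg revenue
  SciFi: 2 records, 15.66 total rating, 491.00 avg revenue
  Thriller: 3 records, 15.30 total rating, 522.67 avg revenue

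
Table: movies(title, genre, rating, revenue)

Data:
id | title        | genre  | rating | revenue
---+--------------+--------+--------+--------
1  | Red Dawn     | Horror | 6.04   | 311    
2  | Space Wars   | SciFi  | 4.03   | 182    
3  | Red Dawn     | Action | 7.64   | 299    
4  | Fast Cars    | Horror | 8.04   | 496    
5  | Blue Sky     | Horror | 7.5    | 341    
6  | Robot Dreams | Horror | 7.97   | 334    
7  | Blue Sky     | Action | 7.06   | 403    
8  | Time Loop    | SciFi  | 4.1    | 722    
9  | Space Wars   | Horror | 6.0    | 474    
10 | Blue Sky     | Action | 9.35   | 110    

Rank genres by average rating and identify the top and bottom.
SELECT genre, AVG(rating)
FROM movies
GROUP BY genre
ORDER BY AVG(rating)

All groups:
  SciFi: 4.07
  Horror: 7.11
  Action: 8.02

Highest: Action (8.02)
Lowest: SciFi (4.07)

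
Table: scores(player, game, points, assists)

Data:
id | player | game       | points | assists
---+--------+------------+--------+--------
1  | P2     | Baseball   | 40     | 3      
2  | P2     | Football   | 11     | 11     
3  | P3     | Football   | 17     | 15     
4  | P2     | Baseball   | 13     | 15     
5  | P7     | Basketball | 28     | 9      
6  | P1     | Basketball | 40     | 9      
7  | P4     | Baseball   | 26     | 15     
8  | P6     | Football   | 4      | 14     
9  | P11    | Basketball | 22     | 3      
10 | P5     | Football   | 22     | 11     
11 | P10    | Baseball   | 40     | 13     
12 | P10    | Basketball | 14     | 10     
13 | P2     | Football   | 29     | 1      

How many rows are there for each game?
SELECT game, COUNT(*) as count
FROM scores
GROUP BY game

Result:
  Baseball: 4
  Basketball: 4
  Football: 5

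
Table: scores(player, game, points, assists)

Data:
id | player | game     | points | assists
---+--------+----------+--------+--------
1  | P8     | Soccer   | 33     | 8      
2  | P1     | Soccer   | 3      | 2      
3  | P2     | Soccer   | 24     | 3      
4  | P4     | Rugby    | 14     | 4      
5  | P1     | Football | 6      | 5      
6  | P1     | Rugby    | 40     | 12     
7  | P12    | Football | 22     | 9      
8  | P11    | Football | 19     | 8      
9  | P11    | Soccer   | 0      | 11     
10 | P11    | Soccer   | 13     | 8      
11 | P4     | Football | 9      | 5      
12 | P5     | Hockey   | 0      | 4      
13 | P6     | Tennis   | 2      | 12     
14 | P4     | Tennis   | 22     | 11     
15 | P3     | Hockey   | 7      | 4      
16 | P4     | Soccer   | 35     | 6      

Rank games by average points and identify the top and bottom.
SELECT game, AVG(points)
FROM scores
GROUP BY game
ORDER BY AVG(points)

All groups:
  Hockey: 3.50
  Tennis: 12.00
  Football: 14.00
  Soccer: 18.00
  Rugby: 27.00

Highest: Rugby (27.00)
Lowest: Hockey (3.50)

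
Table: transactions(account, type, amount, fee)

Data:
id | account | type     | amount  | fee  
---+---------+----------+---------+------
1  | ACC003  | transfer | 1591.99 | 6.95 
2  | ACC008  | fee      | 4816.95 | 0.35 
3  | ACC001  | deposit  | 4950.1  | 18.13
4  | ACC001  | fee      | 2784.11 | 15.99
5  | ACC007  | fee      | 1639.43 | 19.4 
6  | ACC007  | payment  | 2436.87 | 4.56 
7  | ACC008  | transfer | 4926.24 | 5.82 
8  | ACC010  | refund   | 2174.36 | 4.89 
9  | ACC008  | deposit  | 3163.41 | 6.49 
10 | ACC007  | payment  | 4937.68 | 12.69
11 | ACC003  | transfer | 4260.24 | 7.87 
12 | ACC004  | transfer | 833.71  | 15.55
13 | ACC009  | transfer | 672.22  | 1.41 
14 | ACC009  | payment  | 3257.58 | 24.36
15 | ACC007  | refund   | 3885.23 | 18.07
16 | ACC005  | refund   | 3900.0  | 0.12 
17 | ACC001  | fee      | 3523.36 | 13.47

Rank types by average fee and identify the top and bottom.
SELECT type, AVG(fee)
FROM transactions
GROUP BY type
ORDER BY AVG(fee)

All groups:
  transfer: 7.52
  refund: 7.69
  fee: 12.30
  deposit: 12.31
  payment: 13.87

Highest: payment (13.87)
Lowest: transfer (7.52)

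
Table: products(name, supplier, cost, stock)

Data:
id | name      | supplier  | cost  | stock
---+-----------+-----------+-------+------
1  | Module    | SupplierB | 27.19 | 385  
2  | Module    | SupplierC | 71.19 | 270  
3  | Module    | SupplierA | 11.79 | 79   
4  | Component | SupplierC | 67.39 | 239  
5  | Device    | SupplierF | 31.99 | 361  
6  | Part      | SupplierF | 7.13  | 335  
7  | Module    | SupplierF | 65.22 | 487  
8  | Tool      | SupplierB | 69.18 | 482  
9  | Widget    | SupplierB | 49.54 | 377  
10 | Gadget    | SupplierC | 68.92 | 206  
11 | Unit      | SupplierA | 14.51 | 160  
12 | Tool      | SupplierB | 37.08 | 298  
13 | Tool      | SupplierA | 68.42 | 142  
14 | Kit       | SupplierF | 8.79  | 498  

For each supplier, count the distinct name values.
SELECT supplier, COUNT(DISTINCT name)
FROM products
GROUP BY supplier

Result:
  SupplierA: 3 distinct
  SupplierB: 3 distinct
  SupplierC: 3 distinct
  SupplierF: 4 distinct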